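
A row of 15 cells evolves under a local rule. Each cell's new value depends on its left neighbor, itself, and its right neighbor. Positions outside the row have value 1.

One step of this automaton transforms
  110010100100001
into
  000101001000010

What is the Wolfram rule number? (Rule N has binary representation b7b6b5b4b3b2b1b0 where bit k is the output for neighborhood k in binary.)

34

position 0: 111 → 0  (bit 7 = 0)
position 1: 110 → 0  (bit 6 = 0)
position 5: 101 → 1  (bit 5 = 1)
position 2: 100 → 0  (bit 4 = 0)
position 14: 011 → 0  (bit 3 = 0)
position 4: 010 → 0  (bit 2 = 0)
position 3: 001 → 1  (bit 1 = 1)
position 11: 000 → 0  (bit 0 = 0)
bits b7..b0 = 00100010 = 34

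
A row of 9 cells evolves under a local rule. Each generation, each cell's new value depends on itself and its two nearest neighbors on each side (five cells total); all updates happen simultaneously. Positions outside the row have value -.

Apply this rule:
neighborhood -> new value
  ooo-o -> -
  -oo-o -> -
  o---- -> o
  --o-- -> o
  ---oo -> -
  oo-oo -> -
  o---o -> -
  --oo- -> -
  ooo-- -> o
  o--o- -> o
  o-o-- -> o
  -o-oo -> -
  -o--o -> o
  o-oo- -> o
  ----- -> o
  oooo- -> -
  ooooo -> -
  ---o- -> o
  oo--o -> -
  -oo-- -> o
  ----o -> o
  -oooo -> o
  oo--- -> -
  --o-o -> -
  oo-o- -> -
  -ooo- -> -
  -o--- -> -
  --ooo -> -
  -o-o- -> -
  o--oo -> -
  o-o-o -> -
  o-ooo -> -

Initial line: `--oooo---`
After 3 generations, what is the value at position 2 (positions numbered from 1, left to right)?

o--o-o-oo
ooo----oo
--o-oo--o
position 2 holds -

-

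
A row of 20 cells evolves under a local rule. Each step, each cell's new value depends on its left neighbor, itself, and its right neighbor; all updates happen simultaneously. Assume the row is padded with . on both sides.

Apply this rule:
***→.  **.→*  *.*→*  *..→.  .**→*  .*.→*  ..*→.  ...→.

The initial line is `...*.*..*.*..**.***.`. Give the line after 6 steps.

...***..***..****.*.
...*.*..*.*..*..***.
...***..***..*..*.*.
...*.*..*.*..*..***.  (repeats step 2; period 2)
step 6: ...*.*..*.*..*..***.

...*.*..*.*..*..***.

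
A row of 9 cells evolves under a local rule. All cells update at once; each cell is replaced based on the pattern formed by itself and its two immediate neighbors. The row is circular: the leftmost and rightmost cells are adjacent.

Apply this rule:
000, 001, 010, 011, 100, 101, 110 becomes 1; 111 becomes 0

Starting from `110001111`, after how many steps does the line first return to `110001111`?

2

011111000
110001111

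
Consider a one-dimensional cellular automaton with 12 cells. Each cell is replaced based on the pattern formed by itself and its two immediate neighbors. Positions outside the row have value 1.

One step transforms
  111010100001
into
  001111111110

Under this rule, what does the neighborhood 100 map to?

1

At position 7 the neighborhood is 100; the next row has 1 there.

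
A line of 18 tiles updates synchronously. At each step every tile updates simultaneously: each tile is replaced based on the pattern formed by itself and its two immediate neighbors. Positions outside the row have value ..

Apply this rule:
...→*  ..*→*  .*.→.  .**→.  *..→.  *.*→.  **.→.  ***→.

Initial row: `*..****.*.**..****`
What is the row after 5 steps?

..*..........*....
**..*********..***
...*..........*...
***..*********..**
....*..........*..

....*..........*..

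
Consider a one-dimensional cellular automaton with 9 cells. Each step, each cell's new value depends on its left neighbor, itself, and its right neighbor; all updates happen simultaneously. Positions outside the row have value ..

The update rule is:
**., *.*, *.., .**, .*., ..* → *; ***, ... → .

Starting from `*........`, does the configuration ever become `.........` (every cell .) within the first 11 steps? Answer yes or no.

step 1: **.......
step 2: ***......
step 3: *.**.....
step 4: *****....
step 5: *...**...
step 6: **.****..
step 7: ****..**.
step 8: *..******
step 9: ****....*
step 10: *..**..**
step 11: *********
step 11 is *********, still not uniform .

no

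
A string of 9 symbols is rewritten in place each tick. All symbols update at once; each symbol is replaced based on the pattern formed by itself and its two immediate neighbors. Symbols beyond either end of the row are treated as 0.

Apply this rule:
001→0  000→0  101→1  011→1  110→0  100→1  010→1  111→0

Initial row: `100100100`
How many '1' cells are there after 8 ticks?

tick 1: 110110110
tick 2: 101101101
tick 3: 111011011
tick 4: 100110110
tick 5: 110101101
tick 6: 101111011
tick 7: 111000110
tick 8: 100100101
count of 1: 4

4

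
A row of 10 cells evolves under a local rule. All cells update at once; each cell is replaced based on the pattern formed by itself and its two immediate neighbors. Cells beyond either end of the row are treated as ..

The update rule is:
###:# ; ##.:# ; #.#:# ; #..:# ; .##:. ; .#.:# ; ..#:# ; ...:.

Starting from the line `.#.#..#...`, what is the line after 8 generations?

.##.##.###

########..
.########.
#.########
##.#######
.##.######
#.##.#####
##.##.####
.##.##.###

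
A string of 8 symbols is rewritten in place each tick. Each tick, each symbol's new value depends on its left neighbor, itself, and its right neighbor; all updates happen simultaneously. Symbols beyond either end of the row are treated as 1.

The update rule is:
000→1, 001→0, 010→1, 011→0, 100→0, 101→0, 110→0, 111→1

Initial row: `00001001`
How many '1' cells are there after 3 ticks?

01101000
00001010
01101010
count of 1: 4

4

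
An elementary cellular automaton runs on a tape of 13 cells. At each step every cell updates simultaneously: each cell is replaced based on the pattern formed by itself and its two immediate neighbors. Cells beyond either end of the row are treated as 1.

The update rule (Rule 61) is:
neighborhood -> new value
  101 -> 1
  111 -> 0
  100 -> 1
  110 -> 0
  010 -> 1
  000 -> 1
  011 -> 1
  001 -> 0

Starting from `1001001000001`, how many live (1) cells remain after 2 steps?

8

step 1: 0101101111101
step 2: 1111011000011
count of 1: 8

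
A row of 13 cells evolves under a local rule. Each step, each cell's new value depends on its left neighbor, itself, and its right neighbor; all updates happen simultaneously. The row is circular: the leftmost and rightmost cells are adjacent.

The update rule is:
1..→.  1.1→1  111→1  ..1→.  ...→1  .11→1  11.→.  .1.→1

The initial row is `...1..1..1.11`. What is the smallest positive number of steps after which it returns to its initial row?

.1.1..1..111.
.111..1..11..
.11...1..1..1
11..1.1..1..1
1...111..1..1
..1.11...1..1
..111..1.1..1
..11...111..1
..1..1.11...1
..1..111..1.1
..1..11...111
..1..1..1.11.
1.1..1..111..
111..1..11...
11...1..1..1.
1..1.1..1..11
...111..1..11
.1.11...1..1.
.111..1.1..1.
.11...111..1.
.1..1.11...1.
.1..111..1.1.
.1..11...111.
.1..1..1.11..
.1..1..111..1
11..1..11...1
1...1..1..1.1
..1.1..1..111
..111..1..11.
1.11...1..1..
111..1.1..1..
11...111..1..
1..1.11...1..
1..111..1.1..
1..11...111..
1..1..1.11...
1..1..111..1.
1..1..11...11
...1..1..1.11

39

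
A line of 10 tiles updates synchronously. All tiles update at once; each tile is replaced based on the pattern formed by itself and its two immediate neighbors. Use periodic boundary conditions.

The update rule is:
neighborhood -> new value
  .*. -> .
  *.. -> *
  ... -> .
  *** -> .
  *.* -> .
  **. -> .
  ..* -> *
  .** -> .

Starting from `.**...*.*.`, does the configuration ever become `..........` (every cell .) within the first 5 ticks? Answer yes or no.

no

*..*.*...*
.**...*.*.  (repeats tick 0; period 2)
tick 5: *..*.*...*
tick 5 is *..*.*...*, still not uniform .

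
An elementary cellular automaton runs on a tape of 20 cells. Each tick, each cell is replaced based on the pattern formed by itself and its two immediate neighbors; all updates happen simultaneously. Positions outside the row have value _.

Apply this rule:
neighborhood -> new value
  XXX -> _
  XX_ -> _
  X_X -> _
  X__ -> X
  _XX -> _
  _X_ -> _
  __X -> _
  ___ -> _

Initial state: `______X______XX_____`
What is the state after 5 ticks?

___________X_______X

_______X_______X____
________X_______X___
_________X_______X__
__________X_______X_
___________X_______X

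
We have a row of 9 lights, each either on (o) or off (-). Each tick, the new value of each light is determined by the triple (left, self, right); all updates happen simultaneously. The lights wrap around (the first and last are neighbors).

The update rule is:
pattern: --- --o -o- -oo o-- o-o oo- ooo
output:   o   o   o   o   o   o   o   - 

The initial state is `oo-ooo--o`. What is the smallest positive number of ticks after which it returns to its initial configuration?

2

-ooo-oooo
oo-ooo--o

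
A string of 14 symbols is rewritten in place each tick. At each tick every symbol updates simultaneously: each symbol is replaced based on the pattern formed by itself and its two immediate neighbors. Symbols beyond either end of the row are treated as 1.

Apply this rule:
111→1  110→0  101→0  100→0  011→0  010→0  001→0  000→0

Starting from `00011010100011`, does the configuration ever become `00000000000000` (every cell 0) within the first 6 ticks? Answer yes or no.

yes

00000000000001
00000000000000
all cells are 0 at tick 2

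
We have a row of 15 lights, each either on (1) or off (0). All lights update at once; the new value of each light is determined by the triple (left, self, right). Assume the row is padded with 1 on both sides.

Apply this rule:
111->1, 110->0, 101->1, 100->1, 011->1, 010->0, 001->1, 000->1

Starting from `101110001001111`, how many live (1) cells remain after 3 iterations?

iteration 1: 011101110111111
iteration 2: 111011101111111
iteration 3: 110111011111111
count of 1: 13

13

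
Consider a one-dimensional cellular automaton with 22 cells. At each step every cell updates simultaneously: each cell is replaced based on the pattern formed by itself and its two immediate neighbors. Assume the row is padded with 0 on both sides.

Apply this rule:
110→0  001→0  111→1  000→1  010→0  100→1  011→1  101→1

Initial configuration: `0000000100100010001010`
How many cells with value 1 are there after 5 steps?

12

1111110010011001100101
1111101001010101010010
1111010100101010101001
1110101010010101010100
1101010101001010101011
count of 1: 12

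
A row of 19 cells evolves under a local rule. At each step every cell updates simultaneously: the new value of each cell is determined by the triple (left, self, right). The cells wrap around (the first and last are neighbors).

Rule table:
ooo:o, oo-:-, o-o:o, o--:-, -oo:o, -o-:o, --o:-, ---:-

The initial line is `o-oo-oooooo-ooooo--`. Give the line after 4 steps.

ooooooo-ooooo------

ooo-oooooo-ooooo---
oo-oooooo-ooooo----
o-oooooo-ooooo-----
ooooooo-ooooo------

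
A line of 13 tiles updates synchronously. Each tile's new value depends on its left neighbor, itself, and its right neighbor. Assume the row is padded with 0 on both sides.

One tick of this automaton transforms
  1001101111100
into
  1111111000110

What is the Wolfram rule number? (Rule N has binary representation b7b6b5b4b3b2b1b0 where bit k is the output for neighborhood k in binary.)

position 7: 111 → 0  (bit 7 = 0)
position 4: 110 → 1  (bit 6 = 1)
position 5: 101 → 1  (bit 5 = 1)
position 1: 100 → 1  (bit 4 = 1)
position 3: 011 → 1  (bit 3 = 1)
position 0: 010 → 1  (bit 2 = 1)
position 2: 001 → 1  (bit 1 = 1)
position 12: 000 → 0  (bit 0 = 0)
bits b7..b0 = 01111110 = 126

126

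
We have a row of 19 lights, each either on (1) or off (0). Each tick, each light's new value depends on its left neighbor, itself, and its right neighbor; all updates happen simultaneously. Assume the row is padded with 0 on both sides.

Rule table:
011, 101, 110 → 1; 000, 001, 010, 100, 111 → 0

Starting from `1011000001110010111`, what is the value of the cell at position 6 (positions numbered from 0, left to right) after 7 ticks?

tick 1: 0111000001010001101
tick 2: 0101000000100001110
tick 3: 0010000000000001010
tick 4: 0000000000000000100
tick 5: 0000000000000000000
tick 6: 0000000000000000000  (fixed point — unchanged through tick 7)
position 6 holds 0

0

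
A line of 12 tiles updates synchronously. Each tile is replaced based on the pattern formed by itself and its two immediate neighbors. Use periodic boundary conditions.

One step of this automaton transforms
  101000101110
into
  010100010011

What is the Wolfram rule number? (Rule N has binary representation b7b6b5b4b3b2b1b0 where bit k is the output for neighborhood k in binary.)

position 9: 111 → 0  (bit 7 = 0)
position 10: 110 → 1  (bit 6 = 1)
position 1: 101 → 1  (bit 5 = 1)
position 3: 100 → 1  (bit 4 = 1)
position 8: 011 → 0  (bit 3 = 0)
position 0: 010 → 0  (bit 2 = 0)
position 5: 001 → 0  (bit 1 = 0)
position 4: 000 → 0  (bit 0 = 0)
bits b7..b0 = 01110000 = 112

112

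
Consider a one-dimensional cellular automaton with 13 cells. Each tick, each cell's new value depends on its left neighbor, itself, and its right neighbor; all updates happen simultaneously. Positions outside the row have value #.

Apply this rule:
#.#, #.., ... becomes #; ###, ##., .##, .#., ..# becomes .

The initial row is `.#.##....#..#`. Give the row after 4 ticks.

.#.#...#..#..

#.#..###..#..
.#.#....#..#.
#.#.###..#..#
.#.#...#..#..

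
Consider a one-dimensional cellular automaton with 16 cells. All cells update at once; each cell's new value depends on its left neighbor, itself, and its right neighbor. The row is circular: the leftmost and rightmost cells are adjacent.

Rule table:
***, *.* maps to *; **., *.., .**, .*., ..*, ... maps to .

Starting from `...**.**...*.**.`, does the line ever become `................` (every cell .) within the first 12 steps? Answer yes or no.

yes

.....*......*...
................
all cells are . at step 2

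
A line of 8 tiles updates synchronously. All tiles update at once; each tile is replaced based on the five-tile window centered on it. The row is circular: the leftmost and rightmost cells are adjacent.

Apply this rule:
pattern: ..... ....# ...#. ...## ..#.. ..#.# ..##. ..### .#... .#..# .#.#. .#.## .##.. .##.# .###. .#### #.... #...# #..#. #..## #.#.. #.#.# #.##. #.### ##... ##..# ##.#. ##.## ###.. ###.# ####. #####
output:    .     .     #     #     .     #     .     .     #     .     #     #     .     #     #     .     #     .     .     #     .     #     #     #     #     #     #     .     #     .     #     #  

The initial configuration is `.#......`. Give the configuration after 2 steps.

###.##.#

#.##....
###.##.#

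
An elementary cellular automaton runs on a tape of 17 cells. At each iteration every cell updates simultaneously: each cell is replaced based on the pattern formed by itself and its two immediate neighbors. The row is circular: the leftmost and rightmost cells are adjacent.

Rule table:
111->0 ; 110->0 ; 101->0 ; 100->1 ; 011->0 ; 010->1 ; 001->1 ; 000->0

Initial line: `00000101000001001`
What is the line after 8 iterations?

00000101000001001

10001101100011111
01010000010100000
11011000110110000
00000101000001001  (repeats iteration 0; period 4)
iteration 8: 00000101000001001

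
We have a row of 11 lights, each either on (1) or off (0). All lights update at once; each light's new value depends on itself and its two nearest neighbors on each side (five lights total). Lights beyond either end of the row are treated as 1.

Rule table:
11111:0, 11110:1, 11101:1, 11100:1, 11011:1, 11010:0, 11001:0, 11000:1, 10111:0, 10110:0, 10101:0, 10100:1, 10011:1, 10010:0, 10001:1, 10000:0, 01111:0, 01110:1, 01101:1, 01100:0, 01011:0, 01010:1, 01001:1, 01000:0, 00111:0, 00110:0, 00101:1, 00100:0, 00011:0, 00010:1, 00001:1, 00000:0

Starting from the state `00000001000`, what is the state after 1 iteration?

10000110010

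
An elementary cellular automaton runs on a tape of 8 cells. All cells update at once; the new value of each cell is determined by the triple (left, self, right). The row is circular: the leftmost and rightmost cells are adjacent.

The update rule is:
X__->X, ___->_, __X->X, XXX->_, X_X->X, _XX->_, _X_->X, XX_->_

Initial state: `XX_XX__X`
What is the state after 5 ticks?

XXXXXX__

tick 1: __X__XX_
tick 2: _XXXX__X
tick 3: X____XXX
tick 4: _X__X___
tick 5: XXXXXX__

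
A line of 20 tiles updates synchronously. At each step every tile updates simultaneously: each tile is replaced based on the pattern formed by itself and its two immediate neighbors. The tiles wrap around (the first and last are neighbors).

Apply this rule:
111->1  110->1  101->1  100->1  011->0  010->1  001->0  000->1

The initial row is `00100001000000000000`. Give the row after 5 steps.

10111101111111111111
11011110111111111111
11101111011111111111
11110111101111111111
11111011110111111111

11111011110111111111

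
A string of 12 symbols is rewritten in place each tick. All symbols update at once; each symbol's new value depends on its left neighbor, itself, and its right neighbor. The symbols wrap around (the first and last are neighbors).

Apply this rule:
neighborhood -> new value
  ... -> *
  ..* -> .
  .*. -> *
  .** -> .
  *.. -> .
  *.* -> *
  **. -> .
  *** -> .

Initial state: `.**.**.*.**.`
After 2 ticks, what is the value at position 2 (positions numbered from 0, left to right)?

.

...*..***...
**.*......**
position 2 holds .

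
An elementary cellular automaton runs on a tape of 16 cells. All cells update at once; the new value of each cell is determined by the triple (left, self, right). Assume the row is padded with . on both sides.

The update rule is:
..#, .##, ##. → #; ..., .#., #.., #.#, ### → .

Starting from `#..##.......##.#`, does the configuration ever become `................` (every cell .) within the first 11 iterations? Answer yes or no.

no

..###......###..
.##.#.....##.#..
###......###....
#.#.....##.#....
.......###......
......##.#......
.....###........
....##.#........
...###..........
..##.#..........
.###............
iteration 11 is .###............, still not uniform .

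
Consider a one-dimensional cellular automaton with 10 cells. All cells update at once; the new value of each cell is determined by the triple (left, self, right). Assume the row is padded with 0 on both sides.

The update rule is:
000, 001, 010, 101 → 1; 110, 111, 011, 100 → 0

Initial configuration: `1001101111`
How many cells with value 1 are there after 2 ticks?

tick 1: 1010010000
tick 2: 1110110111
count of 1: 8

8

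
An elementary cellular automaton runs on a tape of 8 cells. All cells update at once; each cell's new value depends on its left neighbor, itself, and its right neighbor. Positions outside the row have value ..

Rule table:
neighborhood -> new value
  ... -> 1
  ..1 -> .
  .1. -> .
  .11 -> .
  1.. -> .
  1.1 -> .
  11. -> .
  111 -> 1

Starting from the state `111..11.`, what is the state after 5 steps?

1111...1

step 1: .1......
step 2: ...11111
step 3: 11..111.
step 4: .....1..
step 5: 1111...1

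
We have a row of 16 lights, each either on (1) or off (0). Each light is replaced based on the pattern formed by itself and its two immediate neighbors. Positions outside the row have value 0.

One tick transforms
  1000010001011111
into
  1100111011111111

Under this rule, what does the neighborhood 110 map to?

At position 15 the neighborhood is 110; the next row has 1 there.

1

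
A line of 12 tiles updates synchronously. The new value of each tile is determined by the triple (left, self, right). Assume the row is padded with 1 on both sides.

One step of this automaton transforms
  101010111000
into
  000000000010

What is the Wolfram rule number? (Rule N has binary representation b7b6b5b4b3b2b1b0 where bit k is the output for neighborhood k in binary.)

1

position 7: 111 → 0  (bit 7 = 0)
position 0: 110 → 0  (bit 6 = 0)
position 1: 101 → 0  (bit 5 = 0)
position 9: 100 → 0  (bit 4 = 0)
position 6: 011 → 0  (bit 3 = 0)
position 2: 010 → 0  (bit 2 = 0)
position 11: 001 → 0  (bit 1 = 0)
position 10: 000 → 1  (bit 0 = 1)
bits b7..b0 = 00000001 = 1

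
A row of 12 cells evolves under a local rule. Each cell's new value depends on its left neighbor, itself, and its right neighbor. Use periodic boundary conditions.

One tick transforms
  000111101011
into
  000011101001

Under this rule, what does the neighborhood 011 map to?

0

At position 3 the neighborhood is 011; the next row has 0 there.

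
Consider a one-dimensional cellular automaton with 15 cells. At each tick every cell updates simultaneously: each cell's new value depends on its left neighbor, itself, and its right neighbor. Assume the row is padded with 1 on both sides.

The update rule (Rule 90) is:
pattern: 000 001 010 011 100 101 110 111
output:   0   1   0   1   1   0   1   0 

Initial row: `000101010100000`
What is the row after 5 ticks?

110110000011011

101000000010001
100100000101011
111010001000010
001001010100100
110110000011011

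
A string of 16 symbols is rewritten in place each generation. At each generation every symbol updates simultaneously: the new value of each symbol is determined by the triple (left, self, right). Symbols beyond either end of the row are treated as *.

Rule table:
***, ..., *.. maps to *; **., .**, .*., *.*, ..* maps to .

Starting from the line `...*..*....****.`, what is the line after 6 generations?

**..*..***..**..
*.*..*..*.*...*.
...*..*....**...
**..*..***...**.
*.*..*..*.**....
...*..*.....***.

...*..*.....***.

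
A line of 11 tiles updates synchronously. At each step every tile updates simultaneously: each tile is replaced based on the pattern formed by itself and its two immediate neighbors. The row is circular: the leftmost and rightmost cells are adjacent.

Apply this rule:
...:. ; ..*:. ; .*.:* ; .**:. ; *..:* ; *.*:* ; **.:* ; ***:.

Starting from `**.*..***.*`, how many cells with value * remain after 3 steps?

.****...**.
....**...**
*....**...*
count of *: 4

4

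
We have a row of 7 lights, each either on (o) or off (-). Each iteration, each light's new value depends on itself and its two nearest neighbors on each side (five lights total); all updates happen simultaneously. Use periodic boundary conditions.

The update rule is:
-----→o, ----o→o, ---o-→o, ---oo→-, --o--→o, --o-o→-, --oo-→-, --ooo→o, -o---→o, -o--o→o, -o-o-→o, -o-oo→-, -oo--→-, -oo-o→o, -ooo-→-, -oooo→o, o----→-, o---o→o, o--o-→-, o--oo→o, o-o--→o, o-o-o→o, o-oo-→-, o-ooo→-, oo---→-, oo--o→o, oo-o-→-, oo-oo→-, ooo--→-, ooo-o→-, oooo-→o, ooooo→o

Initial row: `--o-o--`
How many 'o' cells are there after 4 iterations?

iteration 1: oo-ooo-
iteration 2: -o-----
iteration 3: ooo-ooo
iteration 4: oo---oo
count of o: 4

4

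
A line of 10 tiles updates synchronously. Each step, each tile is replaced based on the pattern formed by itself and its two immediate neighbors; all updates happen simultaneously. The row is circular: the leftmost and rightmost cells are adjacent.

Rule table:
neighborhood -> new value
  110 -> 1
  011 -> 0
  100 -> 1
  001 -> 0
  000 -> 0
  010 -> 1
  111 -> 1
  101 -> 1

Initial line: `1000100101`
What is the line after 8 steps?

0110110110

1100110110
0110011011
1011001101
1101100110
0110110011
1011011001
1101101100
0110110110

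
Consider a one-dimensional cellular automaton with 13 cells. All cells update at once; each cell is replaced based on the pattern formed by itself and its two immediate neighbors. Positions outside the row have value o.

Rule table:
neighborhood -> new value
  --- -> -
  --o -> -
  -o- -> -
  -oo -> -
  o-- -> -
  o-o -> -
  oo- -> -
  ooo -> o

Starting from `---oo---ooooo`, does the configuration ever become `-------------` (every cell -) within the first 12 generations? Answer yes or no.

---------oooo
----------ooo
-----------oo
------------o
-------------
all cells are - at generation 5

yes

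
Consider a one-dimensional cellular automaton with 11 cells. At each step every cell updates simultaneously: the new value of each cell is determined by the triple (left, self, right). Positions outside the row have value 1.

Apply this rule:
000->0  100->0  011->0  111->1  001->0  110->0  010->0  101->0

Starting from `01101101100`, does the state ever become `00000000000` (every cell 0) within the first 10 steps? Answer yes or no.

00000000000
all cells are 0 at step 1

yes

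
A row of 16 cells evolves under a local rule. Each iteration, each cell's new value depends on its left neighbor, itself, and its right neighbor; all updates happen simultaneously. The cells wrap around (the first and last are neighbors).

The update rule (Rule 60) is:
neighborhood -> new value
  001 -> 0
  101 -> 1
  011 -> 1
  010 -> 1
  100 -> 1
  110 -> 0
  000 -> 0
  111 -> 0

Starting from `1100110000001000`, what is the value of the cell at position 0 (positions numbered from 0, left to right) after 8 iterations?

1010101000001100
1111111100001010
1000000010001111
0100000011001000
0110000010101100
0101000011111010
0111100010000111
1100010011000100
position 0 holds 1

1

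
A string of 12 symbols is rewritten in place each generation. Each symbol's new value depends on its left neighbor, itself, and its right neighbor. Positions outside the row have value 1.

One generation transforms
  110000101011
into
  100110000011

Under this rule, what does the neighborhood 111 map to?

At position 0 the neighborhood is 111; the next row has 1 there.

1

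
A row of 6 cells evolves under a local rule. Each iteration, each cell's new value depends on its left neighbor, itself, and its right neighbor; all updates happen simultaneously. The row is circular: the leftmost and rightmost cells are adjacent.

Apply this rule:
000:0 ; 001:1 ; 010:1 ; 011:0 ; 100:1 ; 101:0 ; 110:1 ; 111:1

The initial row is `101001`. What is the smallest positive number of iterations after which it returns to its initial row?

101110
100110
111010
011010
101011
101001

6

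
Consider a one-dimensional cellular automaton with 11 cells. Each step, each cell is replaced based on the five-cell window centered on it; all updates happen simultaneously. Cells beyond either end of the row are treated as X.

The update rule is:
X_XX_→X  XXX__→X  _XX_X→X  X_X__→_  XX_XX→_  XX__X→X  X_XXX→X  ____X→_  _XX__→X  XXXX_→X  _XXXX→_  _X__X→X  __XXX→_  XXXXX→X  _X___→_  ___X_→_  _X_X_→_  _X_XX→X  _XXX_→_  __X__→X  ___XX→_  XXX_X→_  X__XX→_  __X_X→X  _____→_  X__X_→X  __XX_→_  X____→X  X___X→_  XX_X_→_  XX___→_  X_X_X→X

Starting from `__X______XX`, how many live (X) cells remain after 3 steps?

5

step 1: XXX_X______
step 2: XX____X____
step 3: XX_X__X_X__
count of X: 5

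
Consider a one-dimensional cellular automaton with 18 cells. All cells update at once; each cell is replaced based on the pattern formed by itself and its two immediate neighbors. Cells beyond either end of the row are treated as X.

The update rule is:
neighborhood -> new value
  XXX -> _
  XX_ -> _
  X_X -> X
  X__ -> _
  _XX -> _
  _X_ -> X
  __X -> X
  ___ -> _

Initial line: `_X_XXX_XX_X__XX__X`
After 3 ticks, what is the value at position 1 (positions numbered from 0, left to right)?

XXX___X__XX_X___X_
_____XX_X__XX__XXX
____X__XX_X___X___
position 1 holds _

_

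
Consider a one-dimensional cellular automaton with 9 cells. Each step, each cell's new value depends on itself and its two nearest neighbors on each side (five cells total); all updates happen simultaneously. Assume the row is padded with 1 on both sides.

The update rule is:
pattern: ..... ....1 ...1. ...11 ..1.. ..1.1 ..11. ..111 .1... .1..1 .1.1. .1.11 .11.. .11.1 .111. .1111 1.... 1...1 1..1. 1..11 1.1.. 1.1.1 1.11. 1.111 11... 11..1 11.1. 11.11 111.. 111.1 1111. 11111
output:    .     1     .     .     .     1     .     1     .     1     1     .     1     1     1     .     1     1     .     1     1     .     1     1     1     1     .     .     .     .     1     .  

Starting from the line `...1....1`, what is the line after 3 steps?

11...11.1
1.11..1.1
..111.1.1

..111.1.1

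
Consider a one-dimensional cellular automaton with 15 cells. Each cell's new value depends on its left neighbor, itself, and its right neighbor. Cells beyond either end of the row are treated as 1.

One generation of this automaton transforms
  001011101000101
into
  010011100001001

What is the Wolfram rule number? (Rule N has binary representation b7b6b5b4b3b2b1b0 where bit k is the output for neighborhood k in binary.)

202

position 5: 111 → 1  (bit 7 = 1)
position 6: 110 → 1  (bit 6 = 1)
position 3: 101 → 0  (bit 5 = 0)
position 0: 100 → 0  (bit 4 = 0)
position 4: 011 → 1  (bit 3 = 1)
position 2: 010 → 0  (bit 2 = 0)
position 1: 001 → 1  (bit 1 = 1)
position 10: 000 → 0  (bit 0 = 0)
bits b7..b0 = 11001010 = 202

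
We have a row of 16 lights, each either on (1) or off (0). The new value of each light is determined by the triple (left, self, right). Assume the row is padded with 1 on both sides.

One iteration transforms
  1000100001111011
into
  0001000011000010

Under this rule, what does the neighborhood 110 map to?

0

At position 0 the neighborhood is 110; the next row has 0 there.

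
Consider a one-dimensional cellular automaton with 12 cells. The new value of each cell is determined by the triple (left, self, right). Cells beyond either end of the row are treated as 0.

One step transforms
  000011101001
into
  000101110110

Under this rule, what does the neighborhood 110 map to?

1

At position 6 the neighborhood is 110; the next row has 1 there.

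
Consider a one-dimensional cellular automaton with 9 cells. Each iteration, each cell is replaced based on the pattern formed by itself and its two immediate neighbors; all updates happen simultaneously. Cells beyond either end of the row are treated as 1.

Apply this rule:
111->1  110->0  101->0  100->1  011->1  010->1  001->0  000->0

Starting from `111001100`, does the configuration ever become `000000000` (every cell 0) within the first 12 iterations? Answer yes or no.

no

iteration 1: 110101010
iteration 2: 100101010
iteration 3: 010101010
iteration 4: 010101010  (fixed point — unchanged through iteration 12)
iteration 12 is 010101010, still not uniform 0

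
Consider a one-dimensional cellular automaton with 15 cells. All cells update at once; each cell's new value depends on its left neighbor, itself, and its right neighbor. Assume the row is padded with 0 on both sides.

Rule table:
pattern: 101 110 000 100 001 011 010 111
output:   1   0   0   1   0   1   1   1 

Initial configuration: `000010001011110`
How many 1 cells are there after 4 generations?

9

generation 1: 000011001111101
generation 2: 000010101111011
generation 3: 000011111110110
generation 4: 000011111101101
count of 1: 9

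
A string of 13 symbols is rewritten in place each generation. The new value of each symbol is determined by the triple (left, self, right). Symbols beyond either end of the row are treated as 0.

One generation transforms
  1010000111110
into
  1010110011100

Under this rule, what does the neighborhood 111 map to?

At position 8 the neighborhood is 111; the next row has 1 there.

1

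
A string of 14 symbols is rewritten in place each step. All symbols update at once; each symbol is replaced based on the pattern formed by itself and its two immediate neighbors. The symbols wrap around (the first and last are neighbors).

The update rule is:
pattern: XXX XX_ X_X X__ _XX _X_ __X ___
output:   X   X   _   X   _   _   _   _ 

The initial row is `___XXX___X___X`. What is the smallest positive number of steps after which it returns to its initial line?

X___XXX___X___
_X___XXX___X__
__X___XXX___X_
___X___XXX___X
X___X___XXX___
_X___X___XXX__
__X___X___XXX_
___X___X___XXX
X___X___X___XX
XX___X___X___X
XXX___X___X___
_XXX___X___X__
__XXX___X___X_
___XXX___X___X

14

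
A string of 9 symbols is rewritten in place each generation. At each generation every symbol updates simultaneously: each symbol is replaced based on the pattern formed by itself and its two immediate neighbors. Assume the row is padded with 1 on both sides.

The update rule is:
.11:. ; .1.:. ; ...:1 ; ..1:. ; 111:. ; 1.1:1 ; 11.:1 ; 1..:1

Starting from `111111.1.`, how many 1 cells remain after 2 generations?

generation 1: .....11.1
generation 2: 1111..11.
count of 1: 6

6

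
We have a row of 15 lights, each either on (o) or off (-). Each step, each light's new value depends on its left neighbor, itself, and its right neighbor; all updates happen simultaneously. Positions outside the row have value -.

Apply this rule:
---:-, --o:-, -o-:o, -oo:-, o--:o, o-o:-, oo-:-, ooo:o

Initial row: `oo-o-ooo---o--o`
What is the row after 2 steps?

---oo-o-oo----o

---o--o-o--oo-o
---oo-o-oo----o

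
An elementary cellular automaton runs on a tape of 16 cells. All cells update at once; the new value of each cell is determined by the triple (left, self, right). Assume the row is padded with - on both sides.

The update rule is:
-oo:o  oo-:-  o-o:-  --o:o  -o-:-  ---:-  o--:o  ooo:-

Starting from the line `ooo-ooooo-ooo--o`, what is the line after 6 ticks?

o---o-----o--oo-
-o-o-o---o-ooo-o
o-----o-o--o----
-o---o---oo-o---
o-o-o-o-oo---o--
--------o-o-o-o-

--------o-o-o-o-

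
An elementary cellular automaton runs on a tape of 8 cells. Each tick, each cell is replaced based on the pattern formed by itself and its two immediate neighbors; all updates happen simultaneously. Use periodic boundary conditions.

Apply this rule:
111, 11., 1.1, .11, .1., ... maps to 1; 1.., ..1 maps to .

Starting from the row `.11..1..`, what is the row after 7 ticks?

111..111

.11..1.1
111..111
111..111  (fixed point — unchanged through tick 7)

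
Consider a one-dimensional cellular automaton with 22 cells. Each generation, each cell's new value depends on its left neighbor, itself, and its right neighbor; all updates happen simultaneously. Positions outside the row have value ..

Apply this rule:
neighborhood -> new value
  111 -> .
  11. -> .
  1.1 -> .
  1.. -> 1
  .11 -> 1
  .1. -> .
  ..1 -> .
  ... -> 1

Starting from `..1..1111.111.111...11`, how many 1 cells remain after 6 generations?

10

1..1.1....1...1..11.1.
.1....111..11..1.1...1
..111.1..1.1.1....11..
1.1....1......111.1.11
...111..11111.1.....1.
11.1..1.1......1111..1
count of 1: 10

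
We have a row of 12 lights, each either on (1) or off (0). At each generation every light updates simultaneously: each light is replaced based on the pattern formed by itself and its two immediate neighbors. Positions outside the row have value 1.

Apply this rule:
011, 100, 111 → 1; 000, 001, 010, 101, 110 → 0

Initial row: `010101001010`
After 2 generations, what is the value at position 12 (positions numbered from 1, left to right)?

0

000000100000
100000010000
position 12 holds 0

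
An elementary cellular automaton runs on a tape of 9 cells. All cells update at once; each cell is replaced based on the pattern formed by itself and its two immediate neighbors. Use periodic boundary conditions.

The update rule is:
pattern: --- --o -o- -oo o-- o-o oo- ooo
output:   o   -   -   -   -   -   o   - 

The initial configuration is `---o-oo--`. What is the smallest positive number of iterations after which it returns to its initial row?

18

oo----o-o
-o-oo----
----o-ooo
-oo-----o
--o-ooo--
o-----o-o
o-ooo----
----o-oo-
ooo----o-
--o-oo---
o----o-oo
o-oo-----
---o-ooo-
oo-----o-
-o-ooo---
-----o-oo
-ooo----o
---o-oo--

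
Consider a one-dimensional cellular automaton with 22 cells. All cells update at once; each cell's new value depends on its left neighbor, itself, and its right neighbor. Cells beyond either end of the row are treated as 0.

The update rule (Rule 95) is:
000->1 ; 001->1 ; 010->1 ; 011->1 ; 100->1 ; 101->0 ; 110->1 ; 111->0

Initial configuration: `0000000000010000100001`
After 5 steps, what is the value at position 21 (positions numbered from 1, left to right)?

1111111111111111111111
1000000000000000000001
1111111111111111111111  (repeats step 1; period 2)
step 5: 1111111111111111111111
position 21 holds 1

1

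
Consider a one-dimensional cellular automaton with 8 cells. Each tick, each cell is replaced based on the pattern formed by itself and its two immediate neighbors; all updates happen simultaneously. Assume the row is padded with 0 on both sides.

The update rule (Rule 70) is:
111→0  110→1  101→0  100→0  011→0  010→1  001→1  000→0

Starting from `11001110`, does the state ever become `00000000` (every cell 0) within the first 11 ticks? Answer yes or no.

no

tick 1: 01010010
tick 2: 11010110
tick 3: 01010010  (repeats tick 1; period 2)
tick 11: 01010010
tick 11 is 01010010, still not uniform 0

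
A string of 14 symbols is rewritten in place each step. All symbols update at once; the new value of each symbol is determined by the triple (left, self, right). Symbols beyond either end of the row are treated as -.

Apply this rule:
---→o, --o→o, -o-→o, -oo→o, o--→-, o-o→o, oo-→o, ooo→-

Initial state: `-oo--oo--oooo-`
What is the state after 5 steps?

ooo-oooooo-oo-

ooo-ooo-oo--o-
o-ooo-oooo-oo-
ooo-ooo--oooo-
o-ooo-o-oo--o-
ooo-oooooo-oo-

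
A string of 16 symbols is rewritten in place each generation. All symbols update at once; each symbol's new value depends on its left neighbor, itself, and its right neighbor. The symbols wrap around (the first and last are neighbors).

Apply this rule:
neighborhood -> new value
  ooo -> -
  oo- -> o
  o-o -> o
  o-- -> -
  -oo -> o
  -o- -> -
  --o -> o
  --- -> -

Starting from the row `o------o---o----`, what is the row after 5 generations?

generation 1: ------o---o----o
generation 2: -----o---o----o-
generation 3: ----o---o----o--
generation 4: ---o---o----o---
generation 5: --o---o----o----

--o---o----o----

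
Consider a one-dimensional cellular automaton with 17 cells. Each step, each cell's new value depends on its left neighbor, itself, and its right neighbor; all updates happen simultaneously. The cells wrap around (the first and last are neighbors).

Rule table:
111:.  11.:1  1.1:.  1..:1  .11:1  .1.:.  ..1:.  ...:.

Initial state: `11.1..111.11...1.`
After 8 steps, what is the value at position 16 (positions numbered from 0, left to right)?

1

step 1: 11..1.1.1.111....
step 2: 111.......1.11...
step 3: 1.11........111..
step 4: ..111.......1.11.
step 5: ..1.11........111
step 6: 1...111.......1.1
step 7: 11..1.11........1
step 8: .11...111.......1
position 16 holds 1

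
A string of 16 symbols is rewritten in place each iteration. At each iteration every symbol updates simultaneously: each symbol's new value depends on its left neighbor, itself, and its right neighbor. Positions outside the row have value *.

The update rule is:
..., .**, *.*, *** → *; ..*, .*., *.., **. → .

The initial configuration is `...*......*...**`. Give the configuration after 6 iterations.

*.**..*.**.*****

.*...****...*.**
*..*.***..*..***
....***......***
.**.**..****.***
**.**...***.****
*.**..*.**.*****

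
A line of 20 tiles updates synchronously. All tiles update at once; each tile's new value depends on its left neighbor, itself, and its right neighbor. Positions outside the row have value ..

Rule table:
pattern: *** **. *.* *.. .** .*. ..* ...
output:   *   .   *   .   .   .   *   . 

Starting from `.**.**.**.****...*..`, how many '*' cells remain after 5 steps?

*..*..*..*.**...*...
..*..*..*.*....*....
.*..*..*.*....*.....
*..*..*.*....*......
..*..*.*....*.......
count of *: 4

4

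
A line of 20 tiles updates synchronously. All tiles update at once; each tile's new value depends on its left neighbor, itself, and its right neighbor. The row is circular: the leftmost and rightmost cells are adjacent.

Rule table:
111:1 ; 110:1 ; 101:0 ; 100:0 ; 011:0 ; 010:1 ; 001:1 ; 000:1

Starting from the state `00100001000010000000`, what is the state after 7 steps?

11101011010110101010

11101111011110111111
11100111001110011111
11101011010110101111
11101001010010100111
11101011010110101011
11101001010010101001
11101011010110101010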